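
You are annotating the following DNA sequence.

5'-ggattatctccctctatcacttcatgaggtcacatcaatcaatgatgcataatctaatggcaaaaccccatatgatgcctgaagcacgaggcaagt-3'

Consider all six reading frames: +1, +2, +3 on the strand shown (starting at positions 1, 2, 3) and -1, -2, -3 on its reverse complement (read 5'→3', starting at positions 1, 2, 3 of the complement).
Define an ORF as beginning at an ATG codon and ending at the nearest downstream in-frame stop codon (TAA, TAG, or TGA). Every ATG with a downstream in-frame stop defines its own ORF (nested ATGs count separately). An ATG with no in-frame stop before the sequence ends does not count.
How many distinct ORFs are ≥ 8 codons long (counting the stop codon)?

0

Reverse complement (5'→3'): ACTTGCCTCGTGCTTCAGGCATCATATGGGGTTTTGCCATTAGATTATGCATCATTGATTGATGTGACCTCATGAAGTGATAGAGGGAGATAATCC
Frame +1: GGA TTA TCT CCC TCT ATC ACT TCA TGA GGT CAC ATC AAT CAA TGA TGC ATA ATC TAA TGG CAA AAC CCC ATA TGA TGC CTG AAG CAC GAG GCA AGT — no ATG→stop ORF.
Frame +2: GAT TAT CTC CCT CTA TCA CTT CAT GAG GTC ACA TCA ATC AAT GAT GCA TAA TCT AAT GGC AAA ACC CCA TAT GAT GCC TGA AGC ACG AGG CAA — no ATG→stop ORF.
Frame +3: ATT ATC TCC CTC TAT CAC TTC ATG AGG TCA CAT CAA TCA ATG ATG CAT AAT CTA ATG GCA AAA CCC CAT ATG ATG CCT GAA GCA CGA GGC AAG — no ATG→stop ORF.
Frame -1: ACT TGC CTC GTG CTT CAG GCA TCA TAT GGG GTT TTG CCA TTA GAT TAT GCA TCA TTG ATT GAT GTG ACC TCA TGA AGT GAT AGA GGG AGA TAA TCC — no ATG→stop ORF.
Frame -2: CTT GCC TCG TGC TTC AGG CAT CAT ATG GGG TTT TGC CAT TAG ATT ATG CAT CAT TGA TTG ATG TGA CCT CAT GAA GTG ATA GAG GGA GAT AAT — ATG at 26, stop TAG at 41 → 18 nt; ATG at 47, stop TGA at 56 → 12 nt; ATG at 62, stop TGA at 65 → 6 nt.
Frame -3: TTG CCT CGT GCT TCA GGC ATC ATA TGG GGT TTT GCC ATT AGA TTA TGC ATC ATT GAT TGA TGT GAC CTC ATG AAG TGA TAG AGG GAG ATA ATC — ATG at 72, stop TGA at 78 → 9 nt.
No ORF reaches 8 codons. Count = 0.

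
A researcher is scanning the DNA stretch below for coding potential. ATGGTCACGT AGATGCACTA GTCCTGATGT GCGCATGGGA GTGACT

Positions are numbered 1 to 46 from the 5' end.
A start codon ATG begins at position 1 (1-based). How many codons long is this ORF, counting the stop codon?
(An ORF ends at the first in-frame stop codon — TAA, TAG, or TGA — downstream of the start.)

4

Codons from position 1: ATG (1–3), GTC (4–6), ACG (7–9), TAG (10–12).
TAG is the first in-frame stop; that's 4 codons including the stop.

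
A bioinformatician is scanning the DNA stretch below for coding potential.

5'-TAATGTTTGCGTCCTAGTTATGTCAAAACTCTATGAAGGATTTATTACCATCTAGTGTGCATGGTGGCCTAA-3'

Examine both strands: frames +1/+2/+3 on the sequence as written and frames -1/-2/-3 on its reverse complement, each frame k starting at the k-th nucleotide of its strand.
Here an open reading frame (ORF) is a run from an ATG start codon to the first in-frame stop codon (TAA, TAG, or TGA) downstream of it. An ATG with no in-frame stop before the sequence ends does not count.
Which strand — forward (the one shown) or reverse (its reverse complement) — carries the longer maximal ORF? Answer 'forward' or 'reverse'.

Reverse complement (5'→3'): TTAGGCCACCATGCACACTAGATGGTAATAAATCCTTCATAGAGTTTTGACATAACTAGGACGCAAACATTA
Frame +1: TAA TGT TTG CGT CCT AGT TAT GTC AAA ACT CTA TGA AGG ATT TAT TAC CAT CTA GTG TGC ATG GTG GCC TAA — ATG at 61, stop TAA at 70 → 12 nt.
Frame +2: AAT GTT TGC GTC CTA GTT ATG TCA AAA CTC TAT GAA GGA TTT ATT ACC ATC TAG TGT GCA TGG TGG CCT — ATG at 20, stop TAG at 53 → 36 nt.
Frame +3: ATG TTT GCG TCC TAG TTA TGT CAA AAC TCT ATG AAG GAT TTA TTA CCA TCT AGT GTG CAT GGT GGC CTA — ATG at 3, stop TAG at 15 → 15 nt.
Frame -1: TTA GGC CAC CAT GCA CAC TAG ATG GTA ATA AAT CCT TCA TAG AGT TTT GAC ATA ACT AGG ACG CAA ACA TTA — ATG at 22, stop TAG at 40 → 21 nt.
Frame -2: TAG GCC ACC ATG CAC ACT AGA TGG TAA TAA ATC CTT CAT AGA GTT TTG ACA TAA CTA GGA CGC AAA CAT — ATG at 11, stop TAA at 26 → 18 nt.
Frame -3: AGG CCA CCA TGC ACA CTA GAT GGT AAT AAA TCC TTC ATA GAG TTT TGA CAT AAC TAG GAC GCA AAC ATT — no ATG→stop ORF.
Forward-strand max 36 nt; reverse-strand max 21 nt. The forward strand has the longer ORF.

forward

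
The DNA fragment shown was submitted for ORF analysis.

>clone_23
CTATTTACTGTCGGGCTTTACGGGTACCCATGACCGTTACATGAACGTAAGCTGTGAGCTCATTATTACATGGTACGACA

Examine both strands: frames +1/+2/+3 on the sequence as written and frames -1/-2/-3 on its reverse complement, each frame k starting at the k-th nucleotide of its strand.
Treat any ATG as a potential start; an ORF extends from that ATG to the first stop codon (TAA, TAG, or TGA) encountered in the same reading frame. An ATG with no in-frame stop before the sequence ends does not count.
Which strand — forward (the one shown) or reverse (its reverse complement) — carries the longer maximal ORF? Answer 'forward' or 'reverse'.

reverse

Reverse complement (5'→3'): TGTCGTACCATGTAATAATGAGCTCACAGCTTACGTTCATGTAACGGTCATGGGTACCCGTAAAGCCCGACAGTAAATAG
Frame +1: CTA TTT ACT GTC GGG CTT TAC GGG TAC CCA TGA CCG TTA CAT GAA CGT AAG CTG TGA GCT CAT TAT TAC ATG GTA CGA — no ATG→stop ORF.
Frame +2: TAT TTA CTG TCG GGC TTT ACG GGT ACC CAT GAC CGT TAC ATG AAC GTA AGC TGT GAG CTC ATT ATT ACA TGG TAC GAC — no ATG→stop ORF.
Frame +3: ATT TAC TGT CGG GCT TTA CGG GTA CCC ATG ACC GTT ACA TGA ACG TAA GCT GTG AGC TCA TTA TTA CAT GGT ACG ACA — ATG at 30, stop TGA at 42 → 15 nt.
Frame -1: TGT CGT ACC ATG TAA TAA TGA GCT CAC AGC TTA CGT TCA TGT AAC GGT CAT GGG TAC CCG TAA AGC CCG ACA GTA AAT — ATG at 10, stop TAA at 13 → 6 nt.
Frame -2: GTC GTA CCA TGT AAT AAT GAG CTC ACA GCT TAC GTT CAT GTA ACG GTC ATG GGT ACC CGT AAA GCC CGA CAG TAA ATA — ATG at 50, stop TAA at 74 → 27 nt.
Frame -3: TCG TAC CAT GTA ATA ATG AGC TCA CAG CTT ACG TTC ATG TAA CGG TCA TGG GTA CCC GTA AAG CCC GAC AGT AAA TAG — ATG at 18, stop TAA at 42 → 27 nt; ATG at 39, stop TAA at 42 → 6 nt.
Forward-strand max 15 nt; reverse-strand max 27 nt. The reverse strand has the longer ORF.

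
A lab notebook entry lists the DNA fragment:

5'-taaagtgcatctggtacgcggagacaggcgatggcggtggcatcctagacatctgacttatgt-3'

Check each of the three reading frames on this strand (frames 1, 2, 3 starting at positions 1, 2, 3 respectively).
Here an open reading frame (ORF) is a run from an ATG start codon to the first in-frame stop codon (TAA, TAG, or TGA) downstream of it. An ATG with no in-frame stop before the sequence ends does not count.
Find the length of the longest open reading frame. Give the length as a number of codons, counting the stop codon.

Frame 1: TAA AGT GCA TCT GGT ACG CGG AGA CAG GCG ATG GCG GTG GCA TCC TAG ACA TCT GAC TTA TGT — ATG at 31, stop TAG at 46 → 18 nt.
Frame 2: AAA GTG CAT CTG GTA CGC GGA GAC AGG CGA TGG CGG TGG CAT CCT AGA CAT CTG ACT TAT — no ATG→stop ORF.
Frame 3: AAG TGC ATC TGG TAC GCG GAG ACA GGC GAT GGC GGT GGC ATC CTA GAC ATC TGA CTT ATG — no ATG→stop ORF.
Longest: frame 1, positions 31–48, 18 nt = 6 codons = 5 aa. → 6 codons.

6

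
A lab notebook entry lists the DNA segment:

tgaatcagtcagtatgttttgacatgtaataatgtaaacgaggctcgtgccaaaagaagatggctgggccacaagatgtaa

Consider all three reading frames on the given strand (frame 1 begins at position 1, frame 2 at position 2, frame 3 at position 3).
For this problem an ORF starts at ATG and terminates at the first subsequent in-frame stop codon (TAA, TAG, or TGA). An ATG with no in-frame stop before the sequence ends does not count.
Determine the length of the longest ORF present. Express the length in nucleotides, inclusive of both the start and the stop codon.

Frame 1: TGA ATC AGT CAG TAT GTT TTG ACA TGT AAT AAT GTA AAC GAG GCT CGT GCC AAA AGA AGA TGG CTG GGC CAC AAG ATG TAA — ATG at 76, stop TAA at 79 → 6 nt.
Frame 2: GAA TCA GTC AGT ATG TTT TGA CAT GTA ATA ATG TAA ACG AGG CTC GTG CCA AAA GAA GAT GGC TGG GCC ACA AGA TGT — ATG at 14, stop TGA at 20 → 9 nt; ATG at 32, stop TAA at 35 → 6 nt.
Frame 3: AAT CAG TCA GTA TGT TTT GAC ATG TAA TAA TGT AAA CGA GGC TCG TGC CAA AAG AAG ATG GCT GGG CCA CAA GAT GTA — ATG at 24, stop TAA at 27 → 6 nt.
Longest: frame 2, positions 14–22, 9 nt = 3 codons = 2 aa. → 9 nucleotides.

9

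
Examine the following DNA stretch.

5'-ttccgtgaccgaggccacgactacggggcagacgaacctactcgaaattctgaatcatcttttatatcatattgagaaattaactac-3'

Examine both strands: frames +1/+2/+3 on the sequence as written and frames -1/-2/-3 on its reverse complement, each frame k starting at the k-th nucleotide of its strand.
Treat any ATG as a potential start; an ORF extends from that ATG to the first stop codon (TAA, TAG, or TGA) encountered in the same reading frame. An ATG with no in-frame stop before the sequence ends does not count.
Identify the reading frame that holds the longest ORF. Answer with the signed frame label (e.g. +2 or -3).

-3

Reverse complement (5'→3'): GTAGTTAATTTCTCAATATGATATAAAAGATGATTCAGAATTTCGAGTAGGTTCGTCTGCCCCGTAGTCGTGGCCTCGGTCACGGAA
Frame +1: TTC CGT GAC CGA GGC CAC GAC TAC GGG GCA GAC GAA CCT ACT CGA AAT TCT GAA TCA TCT TTT ATA TCA TAT TGA GAA ATT AAC TAC — no ATG→stop ORF.
Frame +2: TCC GTG ACC GAG GCC ACG ACT ACG GGG CAG ACG AAC CTA CTC GAA ATT CTG AAT CAT CTT TTA TAT CAT ATT GAG AAA TTA ACT — no ATG→stop ORF.
Frame +3: CCG TGA CCG AGG CCA CGA CTA CGG GGC AGA CGA ACC TAC TCG AAA TTC TGA ATC ATC TTT TAT ATC ATA TTG AGA AAT TAA CTA — no ATG→stop ORF.
Frame -1: GTA GTT AAT TTC TCA ATA TGA TAT AAA AGA TGA TTC AGA ATT TCG AGT AGG TTC GTC TGC CCC GTA GTC GTG GCC TCG GTC ACG GAA — no ATG→stop ORF.
Frame -2: TAG TTA ATT TCT CAA TAT GAT ATA AAA GAT GAT TCA GAA TTT CGA GTA GGT TCG TCT GCC CCG TAG TCG TGG CCT CGG TCA CGG — no ATG→stop ORF.
Frame -3: AGT TAA TTT CTC AAT ATG ATA TAA AAG ATG ATT CAG AAT TTC GAG TAG GTT CGT CTG CCC CGT AGT CGT GGC CTC GGT CAC GGA — ATG at 18, stop TAA at 24 → 9 nt; ATG at 30, stop TAG at 48 → 21 nt.
Longest ORF is 21 nt in frame -3 (positions 30–50).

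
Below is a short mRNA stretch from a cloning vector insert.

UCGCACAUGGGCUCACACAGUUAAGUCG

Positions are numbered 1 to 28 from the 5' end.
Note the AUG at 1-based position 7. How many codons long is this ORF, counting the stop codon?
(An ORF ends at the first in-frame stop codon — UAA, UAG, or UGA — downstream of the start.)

6

Codons from position 7: AUG (7–9), GGC (10–12), UCA (13–15), CAC (16–18), AGU (19–21), UAA (22–24).
UAA is the first in-frame stop; that's 6 codons including the stop.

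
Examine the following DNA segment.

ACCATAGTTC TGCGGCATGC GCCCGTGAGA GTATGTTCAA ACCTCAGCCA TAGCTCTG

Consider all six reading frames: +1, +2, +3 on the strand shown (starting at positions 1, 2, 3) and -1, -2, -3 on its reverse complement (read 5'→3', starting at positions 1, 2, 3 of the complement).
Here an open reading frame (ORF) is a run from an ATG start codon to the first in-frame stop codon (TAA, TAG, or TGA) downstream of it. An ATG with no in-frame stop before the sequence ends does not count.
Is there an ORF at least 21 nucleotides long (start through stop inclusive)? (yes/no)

Reverse complement (5'→3'): CAGAGCTATGGCTGAGGTTTGAACATACTCTCACGGGCGCATGCCGCAGAACTATGGT
Frame +1: ACC ATA GTT CTG CGG CAT GCG CCC GTG AGA GTA TGT TCA AAC CTC AGC CAT AGC TCT — no ATG→stop ORF.
Frame +2: CCA TAG TTC TGC GGC ATG CGC CCG TGA GAG TAT GTT CAA ACC TCA GCC ATA GCT CTG — ATG at 17, stop TGA at 26 → 12 nt.
Frame +3: CAT AGT TCT GCG GCA TGC GCC CGT GAG AGT ATG TTC AAA CCT CAG CCA TAG CTC — ATG at 33, stop TAG at 51 → 21 nt.
Frame -1: CAG AGC TAT GGC TGA GGT TTG AAC ATA CTC TCA CGG GCG CAT GCC GCA GAA CTA TGG — no ATG→stop ORF.
Frame -2: AGA GCT ATG GCT GAG GTT TGA ACA TAC TCT CAC GGG CGC ATG CCG CAG AAC TAT GGT — ATG at 8, stop TGA at 20 → 15 nt.
Frame -3: GAG CTA TGG CTG AGG TTT GAA CAT ACT CTC ACG GGC GCA TGC CGC AGA ACT ATG — no ATG→stop ORF.
Frame +3 has an ORF of 21 nucleotides (positions 33–53) ≥ 21, so yes.

yes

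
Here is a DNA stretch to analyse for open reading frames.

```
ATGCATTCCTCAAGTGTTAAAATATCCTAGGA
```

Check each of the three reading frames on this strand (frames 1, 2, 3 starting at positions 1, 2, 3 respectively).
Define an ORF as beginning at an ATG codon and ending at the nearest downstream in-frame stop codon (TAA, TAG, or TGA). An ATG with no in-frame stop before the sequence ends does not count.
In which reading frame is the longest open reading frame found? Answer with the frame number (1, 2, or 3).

1

Frame 1: ATG CAT TCC TCA AGT GTT AAA ATA TCC TAG — ATG at 1, stop TAG at 28 → 30 nt.
Frame 2: TGC ATT CCT CAA GTG TTA AAA TAT CCT AGG — no ATG→stop ORF.
Frame 3: GCA TTC CTC AAG TGT TAA AAT ATC CTA GGA — no ATG→stop ORF.
Longest ORF is 30 nt in frame 1 (positions 1–30).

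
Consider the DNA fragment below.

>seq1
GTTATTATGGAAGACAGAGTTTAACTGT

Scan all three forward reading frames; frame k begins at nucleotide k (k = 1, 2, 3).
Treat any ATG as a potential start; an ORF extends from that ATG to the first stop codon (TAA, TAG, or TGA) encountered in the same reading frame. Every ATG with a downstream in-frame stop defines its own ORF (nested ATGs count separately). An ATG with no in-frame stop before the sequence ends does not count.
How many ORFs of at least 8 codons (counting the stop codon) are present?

0

Frame 1: GTT ATT ATG GAA GAC AGA GTT TAA CTG — ATG at 7, stop TAA at 22 → 18 nt.
Frame 2: TTA TTA TGG AAG ACA GAG TTT AAC TGT — no ATG→stop ORF.
Frame 3: TAT TAT GGA AGA CAG AGT TTA ACT — no ATG→stop ORF.
No ORF reaches 8 codons. Count = 0.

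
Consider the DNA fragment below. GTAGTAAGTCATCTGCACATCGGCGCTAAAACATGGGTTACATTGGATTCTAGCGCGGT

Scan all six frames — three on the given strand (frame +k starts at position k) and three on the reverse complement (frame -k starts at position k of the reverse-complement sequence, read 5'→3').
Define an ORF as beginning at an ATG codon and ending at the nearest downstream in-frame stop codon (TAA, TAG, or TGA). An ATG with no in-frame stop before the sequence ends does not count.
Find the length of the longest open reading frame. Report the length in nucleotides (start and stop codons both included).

21

Reverse complement (5'→3'): ACCGCGCTAGAATCCAATGTAACCCATGTTTTAGCGCCGATGTGCAGATGACTTACTAC
Frame +1: GTA GTA AGT CAT CTG CAC ATC GGC GCT AAA ACA TGG GTT ACA TTG GAT TCT AGC GCG — no ATG→stop ORF.
Frame +2: TAG TAA GTC ATC TGC ACA TCG GCG CTA AAA CAT GGG TTA CAT TGG ATT CTA GCG CGG — no ATG→stop ORF.
Frame +3: AGT AAG TCA TCT GCA CAT CGG CGC TAA AAC ATG GGT TAC ATT GGA TTC TAG CGC GGT — ATG at 33, stop TAG at 51 → 21 nt.
Frame -1: ACC GCG CTA GAA TCC AAT GTA ACC CAT GTT TTA GCG CCG ATG TGC AGA TGA CTT ACT — ATG at 40, stop TGA at 49 → 12 nt.
Frame -2: CCG CGC TAG AAT CCA ATG TAA CCC ATG TTT TAG CGC CGA TGT GCA GAT GAC TTA CTA — ATG at 17, stop TAA at 20 → 6 nt; ATG at 26, stop TAG at 32 → 9 nt.
Frame -3: CGC GCT AGA ATC CAA TGT AAC CCA TGT TTT AGC GCC GAT GTG CAG ATG ACT TAC TAC — no ATG→stop ORF.
Longest: frame +3, positions 33–53, 21 nt = 7 codons = 6 aa. → 21 nucleotides.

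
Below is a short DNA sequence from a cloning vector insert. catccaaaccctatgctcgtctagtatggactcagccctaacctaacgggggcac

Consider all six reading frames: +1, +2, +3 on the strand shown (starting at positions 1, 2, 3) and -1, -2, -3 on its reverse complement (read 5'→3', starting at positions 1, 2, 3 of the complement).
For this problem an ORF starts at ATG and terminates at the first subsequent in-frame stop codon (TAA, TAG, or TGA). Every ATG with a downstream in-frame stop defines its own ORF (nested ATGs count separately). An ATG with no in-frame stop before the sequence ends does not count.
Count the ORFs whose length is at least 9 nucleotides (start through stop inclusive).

Reverse complement (5'→3'): GTGCCCCCGTTAGGTTAGGGCTGAGTCCATACTAGACGAGCATAGGGTTTGGATG
Frame +1: CAT CCA AAC CCT ATG CTC GTC TAG TAT GGA CTC AGC CCT AAC CTA ACG GGG GCA — ATG at 13, stop TAG at 22 → 12 nt.
Frame +2: ATC CAA ACC CTA TGC TCG TCT AGT ATG GAC TCA GCC CTA ACC TAA CGG GGG CAC — ATG at 26, stop TAA at 44 → 21 nt.
Frame +3: TCC AAA CCC TAT GCT CGT CTA GTA TGG ACT CAG CCC TAA CCT AAC GGG GGC — no ATG→stop ORF.
Frame -1: GTG CCC CCG TTA GGT TAG GGC TGA GTC CAT ACT AGA CGA GCA TAG GGT TTG GAT — no ATG→stop ORF.
Frame -2: TGC CCC CGT TAG GTT AGG GCT GAG TCC ATA CTA GAC GAG CAT AGG GTT TGG ATG — no ATG→stop ORF.
Frame -3: GCC CCC GTT AGG TTA GGG CTG AGT CCA TAC TAG ACG AGC ATA GGG TTT GGA — no ATG→stop ORF.
ORFs ≥ 9 nucleotides: frame +1 13–24 (12 nucleotides), frame +2 26–46 (21 nucleotides). Count = 2.

2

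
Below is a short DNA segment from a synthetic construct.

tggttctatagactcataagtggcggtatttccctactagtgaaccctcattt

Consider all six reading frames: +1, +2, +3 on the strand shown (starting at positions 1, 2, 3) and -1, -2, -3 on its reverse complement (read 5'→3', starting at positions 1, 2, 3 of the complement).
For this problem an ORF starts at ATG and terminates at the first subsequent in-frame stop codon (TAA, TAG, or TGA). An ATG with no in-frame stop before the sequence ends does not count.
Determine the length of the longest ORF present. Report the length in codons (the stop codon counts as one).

Reverse complement (5'→3'): AAATGAGGGTTCACTAGTAGGGAAATACCGCCACTTATGAGTCTATAGAACCA
Frame +1: TGG TTC TAT AGA CTC ATA AGT GGC GGT ATT TCC CTA CTA GTG AAC CCT CAT — no ATG→stop ORF.
Frame +2: GGT TCT ATA GAC TCA TAA GTG GCG GTA TTT CCC TAC TAG TGA ACC CTC ATT — no ATG→stop ORF.
Frame +3: GTT CTA TAG ACT CAT AAG TGG CGG TAT TTC CCT ACT AGT GAA CCC TCA TTT — no ATG→stop ORF.
Frame -1: AAA TGA GGG TTC ACT AGT AGG GAA ATA CCG CCA CTT ATG AGT CTA TAG AAC — ATG at 37, stop TAG at 46 → 12 nt.
Frame -2: AAT GAG GGT TCA CTA GTA GGG AAA TAC CGC CAC TTA TGA GTC TAT AGA ACC — no ATG→stop ORF.
Frame -3: ATG AGG GTT CAC TAG TAG GGA AAT ACC GCC ACT TAT GAG TCT ATA GAA CCA — ATG at 3, stop TAG at 15 → 15 nt.
Longest: frame -3, positions 3–17, 15 nt = 5 codons = 4 aa. → 5 codons.

5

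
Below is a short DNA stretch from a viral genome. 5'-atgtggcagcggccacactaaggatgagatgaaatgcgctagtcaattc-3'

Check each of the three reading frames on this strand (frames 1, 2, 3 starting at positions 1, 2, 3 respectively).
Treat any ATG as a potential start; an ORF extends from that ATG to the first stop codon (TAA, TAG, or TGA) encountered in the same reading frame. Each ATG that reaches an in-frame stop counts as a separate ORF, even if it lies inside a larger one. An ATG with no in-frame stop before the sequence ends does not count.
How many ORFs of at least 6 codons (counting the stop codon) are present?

Frame 1: ATG TGG CAG CGG CCA CAC TAA GGA TGA GAT GAA ATG CGC TAG TCA ATT — ATG at 1, stop TAA at 19 → 21 nt; ATG at 34, stop TAG at 40 → 9 nt.
Frame 2: TGT GGC AGC GGC CAC ACT AAG GAT GAG ATG AAA TGC GCT AGT CAA TTC — no ATG→stop ORF.
Frame 3: GTG GCA GCG GCC ACA CTA AGG ATG AGA TGA AAT GCG CTA GTC AAT — ATG at 24, stop TGA at 30 → 9 nt.
ORFs ≥ 6 codons: frame 1 1–21 (7 codons). Count = 1.

1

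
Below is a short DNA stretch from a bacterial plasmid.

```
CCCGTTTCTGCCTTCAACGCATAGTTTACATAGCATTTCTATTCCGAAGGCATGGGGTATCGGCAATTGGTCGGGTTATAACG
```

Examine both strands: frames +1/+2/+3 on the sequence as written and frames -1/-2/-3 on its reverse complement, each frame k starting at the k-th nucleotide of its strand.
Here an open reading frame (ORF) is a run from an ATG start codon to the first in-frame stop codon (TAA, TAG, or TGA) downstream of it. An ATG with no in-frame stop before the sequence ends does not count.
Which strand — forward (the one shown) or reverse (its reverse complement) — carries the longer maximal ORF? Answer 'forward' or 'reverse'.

Reverse complement (5'→3'): CGTTATAACCCGACCAATTGCCGATACCCCATGCCTTCGGAATAGAAATGCTATGTAAACTATGCGTTGAAGGCAGAAACGGG
Frame +1: CCC GTT TCT GCC TTC AAC GCA TAG TTT ACA TAG CAT TTC TAT TCC GAA GGC ATG GGG TAT CGG CAA TTG GTC GGG TTA TAA — ATG at 52, stop TAA at 79 → 30 nt.
Frame +2: CCG TTT CTG CCT TCA ACG CAT AGT TTA CAT AGC ATT TCT ATT CCG AAG GCA TGG GGT ATC GGC AAT TGG TCG GGT TAT AAC — no ATG→stop ORF.
Frame +3: CGT TTC TGC CTT CAA CGC ATA GTT TAC ATA GCA TTT CTA TTC CGA AGG CAT GGG GTA TCG GCA ATT GGT CGG GTT ATA ACG — no ATG→stop ORF.
Frame -1: CGT TAT AAC CCG ACC AAT TGC CGA TAC CCC ATG CCT TCG GAA TAG AAA TGC TAT GTA AAC TAT GCG TTG AAG GCA GAA ACG — ATG at 31, stop TAG at 43 → 15 nt.
Frame -2: GTT ATA ACC CGA CCA ATT GCC GAT ACC CCA TGC CTT CGG AAT AGA AAT GCT ATG TAA ACT ATG CGT TGA AGG CAG AAA CGG — ATG at 53, stop TAA at 56 → 6 nt; ATG at 62, stop TGA at 68 → 9 nt.
Frame -3: TTA TAA CCC GAC CAA TTG CCG ATA CCC CAT GCC TTC GGA ATA GAA ATG CTA TGT AAA CTA TGC GTT GAA GGC AGA AAC GGG — no ATG→stop ORF.
Forward-strand max 30 nt; reverse-strand max 15 nt. The forward strand has the longer ORF.

forward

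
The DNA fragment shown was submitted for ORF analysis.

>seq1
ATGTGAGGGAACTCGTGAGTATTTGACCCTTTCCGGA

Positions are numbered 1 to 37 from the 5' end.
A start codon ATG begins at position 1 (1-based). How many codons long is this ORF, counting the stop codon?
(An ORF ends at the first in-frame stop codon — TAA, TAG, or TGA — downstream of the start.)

2

Codons from position 1: ATG (1–3), TGA (4–6).
TGA is the first in-frame stop; that's 2 codons including the stop.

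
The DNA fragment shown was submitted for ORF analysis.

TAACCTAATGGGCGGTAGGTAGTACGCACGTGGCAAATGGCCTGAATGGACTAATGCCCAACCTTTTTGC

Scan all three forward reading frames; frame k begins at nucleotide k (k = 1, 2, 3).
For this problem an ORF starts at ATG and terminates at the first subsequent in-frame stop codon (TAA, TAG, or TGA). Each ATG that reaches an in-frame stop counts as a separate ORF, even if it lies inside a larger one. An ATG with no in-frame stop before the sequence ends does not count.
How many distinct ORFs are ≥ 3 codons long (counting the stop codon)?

Frame 1: TAA CCT AAT GGG CGG TAG GTA GTA CGC ACG TGG CAA ATG GCC TGA ATG GAC TAA TGC CCA ACC TTT TTG — ATG at 37, stop TGA at 43 → 9 nt; ATG at 46, stop TAA at 52 → 9 nt.
Frame 2: AAC CTA ATG GGC GGT AGG TAG TAC GCA CGT GGC AAA TGG CCT GAA TGG ACT AAT GCC CAA CCT TTT TGC — ATG at 8, stop TAG at 20 → 15 nt.
Frame 3: ACC TAA TGG GCG GTA GGT AGT ACG CAC GTG GCA AAT GGC CTG AAT GGA CTA ATG CCC AAC CTT TTT — no ATG→stop ORF.
ORFs ≥ 3 codons: frame 1 37–45 (3 codons), frame 1 46–54 (3 codons), frame 2 8–22 (5 codons). Count = 3.

3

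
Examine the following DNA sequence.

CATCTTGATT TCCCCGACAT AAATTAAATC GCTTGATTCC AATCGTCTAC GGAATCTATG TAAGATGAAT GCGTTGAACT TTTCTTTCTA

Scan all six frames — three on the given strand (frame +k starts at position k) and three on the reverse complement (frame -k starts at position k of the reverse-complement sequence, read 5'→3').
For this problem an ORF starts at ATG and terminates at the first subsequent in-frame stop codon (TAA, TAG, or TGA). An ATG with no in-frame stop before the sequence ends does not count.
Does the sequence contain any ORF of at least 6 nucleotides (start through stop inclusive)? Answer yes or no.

yes

Reverse complement (5'→3'): TAGAAAGAAAAGTTCAACGCATTCATCTTACATAGATTCCGTAGACGATTGGAATCAAGCGATTTAATTTATGTCGGGGAAATCAAGATG
Frame +1: CAT CTT GAT TTC CCC GAC ATA AAT TAA ATC GCT TGA TTC CAA TCG TCT ACG GAA TCT ATG TAA GAT GAA TGC GTT GAA CTT TTC TTT CTA — ATG at 58, stop TAA at 61 → 6 nt.
Frame +2: ATC TTG ATT TCC CCG ACA TAA ATT AAA TCG CTT GAT TCC AAT CGT CTA CGG AAT CTA TGT AAG ATG AAT GCG TTG AAC TTT TCT TTC — no ATG→stop ORF.
Frame +3: TCT TGA TTT CCC CGA CAT AAA TTA AAT CGC TTG ATT CCA ATC GTC TAC GGA ATC TAT GTA AGA TGA ATG CGT TGA ACT TTT CTT TCT — ATG at 69, stop TGA at 75 → 9 nt.
Frame -1: TAG AAA GAA AAG TTC AAC GCA TTC ATC TTA CAT AGA TTC CGT AGA CGA TTG GAA TCA AGC GAT TTA ATT TAT GTC GGG GAA ATC AAG ATG — no ATG→stop ORF.
Frame -2: AGA AAG AAA AGT TCA ACG CAT TCA TCT TAC ATA GAT TCC GTA GAC GAT TGG AAT CAA GCG ATT TAA TTT ATG TCG GGG AAA TCA AGA — no ATG→stop ORF.
Frame -3: GAA AGA AAA GTT CAA CGC ATT CAT CTT ACA TAG ATT CCG TAG ACG ATT GGA ATC AAG CGA TTT AAT TTA TGT CGG GGA AAT CAA GAT — no ATG→stop ORF.
Frame +1 has an ORF of 6 nucleotides (positions 58–63) ≥ 6, so yes.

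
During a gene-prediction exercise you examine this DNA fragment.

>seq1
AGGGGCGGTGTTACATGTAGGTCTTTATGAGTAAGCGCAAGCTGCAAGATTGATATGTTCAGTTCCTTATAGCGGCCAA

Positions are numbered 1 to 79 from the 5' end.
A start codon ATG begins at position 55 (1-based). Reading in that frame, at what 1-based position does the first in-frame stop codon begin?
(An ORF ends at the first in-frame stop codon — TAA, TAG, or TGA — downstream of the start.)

70

Codons from position 55: ATG (55–57), TTC (58–60), AGT (61–63), TCC (64–66), TTA (67–69), TAG (70–72).
TAG is a stop codon; it begins at position 70.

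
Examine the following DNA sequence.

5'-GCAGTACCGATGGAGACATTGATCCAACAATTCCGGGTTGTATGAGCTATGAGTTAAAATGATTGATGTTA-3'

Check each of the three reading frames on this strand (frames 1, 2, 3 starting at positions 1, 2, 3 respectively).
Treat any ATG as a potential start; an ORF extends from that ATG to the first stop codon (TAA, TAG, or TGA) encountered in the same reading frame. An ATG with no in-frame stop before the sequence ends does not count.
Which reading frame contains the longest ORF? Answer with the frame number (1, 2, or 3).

Frame 1: GCA GTA CCG ATG GAG ACA TTG ATC CAA CAA TTC CGG GTT GTA TGA GCT ATG AGT TAA AAT GAT TGA TGT — ATG at 10, stop TGA at 43 → 36 nt; ATG at 49, stop TAA at 55 → 9 nt.
Frame 2: CAG TAC CGA TGG AGA CAT TGA TCC AAC AAT TCC GGG TTG TAT GAG CTA TGA GTT AAA ATG ATT GAT GTT — no ATG→stop ORF.
Frame 3: AGT ACC GAT GGA GAC ATT GAT CCA ACA ATT CCG GGT TGT ATG AGC TAT GAG TTA AAA TGA TTG ATG TTA — ATG at 42, stop TGA at 60 → 21 nt.
Longest ORF is 36 nt in frame 1 (positions 10–45).

1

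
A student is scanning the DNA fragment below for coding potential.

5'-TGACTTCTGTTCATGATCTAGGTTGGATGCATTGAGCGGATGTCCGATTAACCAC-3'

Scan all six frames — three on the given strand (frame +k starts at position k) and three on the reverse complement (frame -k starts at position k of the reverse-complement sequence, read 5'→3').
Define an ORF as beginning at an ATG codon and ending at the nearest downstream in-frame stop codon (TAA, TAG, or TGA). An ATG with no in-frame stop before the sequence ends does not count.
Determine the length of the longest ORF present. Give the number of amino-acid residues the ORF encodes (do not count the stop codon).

4

Reverse complement (5'→3'): GTGGTTAATCGGACATCCGCTCAATGCATCCAACCTAGATCATGAACAGAAGTCA
Frame +1: TGA CTT CTG TTC ATG ATC TAG GTT GGA TGC ATT GAG CGG ATG TCC GAT TAA CCA — ATG at 13, stop TAG at 19 → 9 nt; ATG at 40, stop TAA at 49 → 12 nt.
Frame +2: GAC TTC TGT TCA TGA TCT AGG TTG GAT GCA TTG AGC GGA TGT CCG ATT AAC CAC — no ATG→stop ORF.
Frame +3: ACT TCT GTT CAT GAT CTA GGT TGG ATG CAT TGA GCG GAT GTC CGA TTA ACC — ATG at 27, stop TGA at 33 → 9 nt.
Frame -1: GTG GTT AAT CGG ACA TCC GCT CAA TGC ATC CAA CCT AGA TCA TGA ACA GAA GTC — no ATG→stop ORF.
Frame -2: TGG TTA ATC GGA CAT CCG CTC AAT GCA TCC AAC CTA GAT CAT GAA CAG AAG TCA — no ATG→stop ORF.
Frame -3: GGT TAA TCG GAC ATC CGC TCA ATG CAT CCA ACC TAG ATC ATG AAC AGA AGT — ATG at 24, stop TAG at 36 → 15 nt.
Longest: frame -3, positions 24–38, 15 nt = 5 codons = 4 aa. → 4 amino acids.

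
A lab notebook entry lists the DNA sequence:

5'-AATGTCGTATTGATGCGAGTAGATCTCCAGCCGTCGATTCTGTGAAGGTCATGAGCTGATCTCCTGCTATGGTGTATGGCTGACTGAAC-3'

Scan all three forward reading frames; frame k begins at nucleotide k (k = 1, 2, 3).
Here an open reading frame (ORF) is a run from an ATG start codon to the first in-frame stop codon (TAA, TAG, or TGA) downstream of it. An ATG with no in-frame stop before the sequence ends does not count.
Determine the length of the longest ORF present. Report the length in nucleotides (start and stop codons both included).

Frame 1: AAT GTC GTA TTG ATG CGA GTA GAT CTC CAG CCG TCG ATT CTG TGA AGG TCA TGA GCT GAT CTC CTG CTA TGG TGT ATG GCT GAC TGA — ATG at 13, stop TGA at 43 → 33 nt; ATG at 76, stop TGA at 85 → 12 nt.
Frame 2: ATG TCG TAT TGA TGC GAG TAG ATC TCC AGC CGT CGA TTC TGT GAA GGT CAT GAG CTG ATC TCC TGC TAT GGT GTA TGG CTG ACT GAA — ATG at 2, stop TGA at 11 → 12 nt.
Frame 3: TGT CGT ATT GAT GCG AGT AGA TCT CCA GCC GTC GAT TCT GTG AAG GTC ATG AGC TGA TCT CCT GCT ATG GTG TAT GGC TGA CTG AAC — ATG at 51, stop TGA at 57 → 9 nt; ATG at 69, stop TGA at 81 → 15 nt.
Longest: frame 1, positions 13–45, 33 nt = 11 codons = 10 aa. → 33 nucleotides.

33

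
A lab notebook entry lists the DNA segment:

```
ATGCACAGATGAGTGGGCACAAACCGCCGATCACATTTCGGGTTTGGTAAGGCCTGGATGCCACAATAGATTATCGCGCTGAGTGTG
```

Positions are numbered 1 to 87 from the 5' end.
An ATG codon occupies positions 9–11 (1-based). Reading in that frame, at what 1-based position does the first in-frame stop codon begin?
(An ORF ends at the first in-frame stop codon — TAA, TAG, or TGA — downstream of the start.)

Codons from position 9: ATG (9–11), AGT (12–14), GGG (15–17), CAC (18–20), AAA (21–23), CCG (24–26), CCG (27–29), ATC (30–32), ACA (33–35), TTT (36–38), CGG (39–41), GTT (42–44), TGG (45–47), TAA (48–50).
TAA is a stop codon; it begins at position 48.

48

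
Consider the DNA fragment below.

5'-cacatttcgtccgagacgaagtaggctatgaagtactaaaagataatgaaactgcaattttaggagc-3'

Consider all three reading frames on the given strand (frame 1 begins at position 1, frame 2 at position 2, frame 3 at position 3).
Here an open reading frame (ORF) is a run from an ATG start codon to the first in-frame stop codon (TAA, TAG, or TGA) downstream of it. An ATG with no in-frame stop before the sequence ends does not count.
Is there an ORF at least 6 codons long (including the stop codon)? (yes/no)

yes

Frame 1: CAC ATT TCG TCC GAG ACG AAG TAG GCT ATG AAG TAC TAA AAG ATA ATG AAA CTG CAA TTT TAG GAG — ATG at 28, stop TAA at 37 → 12 nt; ATG at 46, stop TAG at 61 → 18 nt.
Frame 2: ACA TTT CGT CCG AGA CGA AGT AGG CTA TGA AGT ACT AAA AGA TAA TGA AAC TGC AAT TTT AGG AGC — no ATG→stop ORF.
Frame 3: CAT TTC GTC CGA GAC GAA GTA GGC TAT GAA GTA CTA AAA GAT AAT GAA ACT GCA ATT TTA GGA — no ATG→stop ORF.
Frame 1 has an ORF of 6 codons (positions 46–63) ≥ 6, so yes.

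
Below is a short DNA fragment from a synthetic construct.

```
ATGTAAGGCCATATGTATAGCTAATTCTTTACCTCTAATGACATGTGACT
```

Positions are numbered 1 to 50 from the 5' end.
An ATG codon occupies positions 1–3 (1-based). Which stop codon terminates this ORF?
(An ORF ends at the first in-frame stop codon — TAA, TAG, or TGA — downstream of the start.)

Codons from position 1: ATG (1–3), TAA (4–6).
The first in-frame stop codon is TAA.

TAA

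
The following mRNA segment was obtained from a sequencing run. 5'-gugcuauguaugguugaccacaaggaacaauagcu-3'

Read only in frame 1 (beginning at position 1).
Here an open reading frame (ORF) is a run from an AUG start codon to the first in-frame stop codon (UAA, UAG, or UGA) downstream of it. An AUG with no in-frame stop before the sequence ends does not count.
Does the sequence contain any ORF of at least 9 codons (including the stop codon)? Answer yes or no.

no

Frame 1: GUG CUA UGU AUG GUU GAC CAC AAG GAA CAA UAG — AUG at 10, stop UAG at 31 → 24 nt.
Largest ORF found is 8 codons < 9, so no.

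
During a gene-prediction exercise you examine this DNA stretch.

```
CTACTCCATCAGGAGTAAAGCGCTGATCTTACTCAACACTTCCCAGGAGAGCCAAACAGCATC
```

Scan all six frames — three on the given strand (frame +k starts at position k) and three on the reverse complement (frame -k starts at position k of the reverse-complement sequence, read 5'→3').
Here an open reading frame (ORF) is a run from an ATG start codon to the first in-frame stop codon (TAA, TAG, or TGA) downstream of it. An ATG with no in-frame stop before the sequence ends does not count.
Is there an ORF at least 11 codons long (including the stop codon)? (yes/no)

Reverse complement (5'→3'): GATGCTGTTTGGCTCTCCTGGGAAGTGTTGAGTAAGATCAGCGCTTTACTCCTGATGGAGTAG
Frame +1: CTA CTC CAT CAG GAG TAA AGC GCT GAT CTT ACT CAA CAC TTC CCA GGA GAG CCA AAC AGC ATC — no ATG→stop ORF.
Frame +2: TAC TCC ATC AGG AGT AAA GCG CTG ATC TTA CTC AAC ACT TCC CAG GAG AGC CAA ACA GCA — no ATG→stop ORF.
Frame +3: ACT CCA TCA GGA GTA AAG CGC TGA TCT TAC TCA ACA CTT CCC AGG AGA GCC AAA CAG CAT — no ATG→stop ORF.
Frame -1: GAT GCT GTT TGG CTC TCC TGG GAA GTG TTG AGT AAG ATC AGC GCT TTA CTC CTG ATG GAG TAG — ATG at 55, stop TAG at 61 → 9 nt.
Frame -2: ATG CTG TTT GGC TCT CCT GGG AAG TGT TGA GTA AGA TCA GCG CTT TAC TCC TGA TGG AGT — ATG at 2, stop TGA at 29 → 30 nt.
Frame -3: TGC TGT TTG GCT CTC CTG GGA AGT GTT GAG TAA GAT CAG CGC TTT ACT CCT GAT GGA GTA — no ATG→stop ORF.
Largest ORF found is 10 codons < 11, so no.

no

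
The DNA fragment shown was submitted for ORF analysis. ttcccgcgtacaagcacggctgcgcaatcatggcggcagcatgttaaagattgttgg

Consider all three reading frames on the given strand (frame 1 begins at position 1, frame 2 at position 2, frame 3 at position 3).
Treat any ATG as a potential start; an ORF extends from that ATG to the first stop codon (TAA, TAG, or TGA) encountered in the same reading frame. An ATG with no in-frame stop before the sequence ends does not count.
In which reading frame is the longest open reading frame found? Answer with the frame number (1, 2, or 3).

3

Frame 1: TTC CCG CGT ACA AGC ACG GCT GCG CAA TCA TGG CGG CAG CAT GTT AAA GAT TGT TGG — no ATG→stop ORF.
Frame 2: TCC CGC GTA CAA GCA CGG CTG CGC AAT CAT GGC GGC AGC ATG TTA AAG ATT GTT — no ATG→stop ORF.
Frame 3: CCC GCG TAC AAG CAC GGC TGC GCA ATC ATG GCG GCA GCA TGT TAA AGA TTG TTG — ATG at 30, stop TAA at 45 → 18 nt.
Longest ORF is 18 nt in frame 3 (positions 30–47).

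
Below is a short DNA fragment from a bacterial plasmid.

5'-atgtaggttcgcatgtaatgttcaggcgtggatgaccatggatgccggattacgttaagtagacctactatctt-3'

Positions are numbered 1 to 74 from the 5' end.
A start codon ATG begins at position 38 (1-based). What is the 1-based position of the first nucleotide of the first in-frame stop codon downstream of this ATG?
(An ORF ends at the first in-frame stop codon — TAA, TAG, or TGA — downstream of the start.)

Codons from position 38: ATG (38–40), GAT (41–43), GCC (44–46), GGA (47–49), TTA (50–52), CGT (53–55), TAA (56–58).
TAA is a stop codon; it begins at position 56.

56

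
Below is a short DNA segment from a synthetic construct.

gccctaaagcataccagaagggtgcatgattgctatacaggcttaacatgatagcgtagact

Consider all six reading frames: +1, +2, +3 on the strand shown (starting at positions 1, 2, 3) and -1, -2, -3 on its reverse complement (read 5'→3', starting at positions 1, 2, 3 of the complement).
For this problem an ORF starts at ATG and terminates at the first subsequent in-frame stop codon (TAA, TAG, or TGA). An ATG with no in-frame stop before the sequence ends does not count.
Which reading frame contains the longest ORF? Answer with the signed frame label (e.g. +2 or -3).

Reverse complement (5'→3'): AGTCTACGCTATCATGTTAAGCCTGTATAGCAATCATGCACCCTTCTGGTATGCTTTAGGGC
Frame +1: GCC CTA AAG CAT ACC AGA AGG GTG CAT GAT TGC TAT ACA GGC TTA ACA TGA TAG CGT AGA — no ATG→stop ORF.
Frame +2: CCC TAA AGC ATA CCA GAA GGG TGC ATG ATT GCT ATA CAG GCT TAA CAT GAT AGC GTA GAC — ATG at 26, stop TAA at 44 → 21 nt.
Frame +3: CCT AAA GCA TAC CAG AAG GGT GCA TGA TTG CTA TAC AGG CTT AAC ATG ATA GCG TAG ACT — ATG at 48, stop TAG at 57 → 12 nt.
Frame -1: AGT CTA CGC TAT CAT GTT AAG CCT GTA TAG CAA TCA TGC ACC CTT CTG GTA TGC TTT AGG — no ATG→stop ORF.
Frame -2: GTC TAC GCT ATC ATG TTA AGC CTG TAT AGC AAT CAT GCA CCC TTC TGG TAT GCT TTA GGG — no ATG→stop ORF.
Frame -3: TCT ACG CTA TCA TGT TAA GCC TGT ATA GCA ATC ATG CAC CCT TCT GGT ATG CTT TAG GGC — ATG at 36, stop TAG at 57 → 24 nt; ATG at 51, stop TAG at 57 → 9 nt.
Longest ORF is 24 nt in frame -3 (positions 36–59).

-3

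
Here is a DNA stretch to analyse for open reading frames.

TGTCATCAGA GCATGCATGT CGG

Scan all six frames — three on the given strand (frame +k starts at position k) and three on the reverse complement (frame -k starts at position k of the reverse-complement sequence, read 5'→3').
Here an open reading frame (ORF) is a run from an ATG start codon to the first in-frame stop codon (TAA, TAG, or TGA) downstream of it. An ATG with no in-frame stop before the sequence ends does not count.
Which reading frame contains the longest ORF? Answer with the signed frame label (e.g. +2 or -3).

-1

Reverse complement (5'→3'): CCGACATGCATGCTCTGATGACA
Frame +1: TGT CAT CAG AGC ATG CAT GTC — no ATG→stop ORF.
Frame +2: GTC ATC AGA GCA TGC ATG TCG — no ATG→stop ORF.
Frame +3: TCA TCA GAG CAT GCA TGT CGG — no ATG→stop ORF.
Frame -1: CCG ACA TGC ATG CTC TGA TGA — ATG at 10, stop TGA at 16 → 9 nt.
Frame -2: CGA CAT GCA TGC TCT GAT GAC — no ATG→stop ORF.
Frame -3: GAC ATG CAT GCT CTG ATG ACA — no ATG→stop ORF.
Longest ORF is 9 nt in frame -1 (positions 10–18).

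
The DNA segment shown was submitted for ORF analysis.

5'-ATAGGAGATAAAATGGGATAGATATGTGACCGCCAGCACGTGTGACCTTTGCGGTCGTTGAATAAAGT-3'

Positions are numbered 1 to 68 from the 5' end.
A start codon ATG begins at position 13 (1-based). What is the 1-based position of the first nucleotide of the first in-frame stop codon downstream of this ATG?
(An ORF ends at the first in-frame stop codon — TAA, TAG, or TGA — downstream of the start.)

Codons from position 13: ATG (13–15), GGA (16–18), TAG (19–21).
TAG is a stop codon; it begins at position 19.

19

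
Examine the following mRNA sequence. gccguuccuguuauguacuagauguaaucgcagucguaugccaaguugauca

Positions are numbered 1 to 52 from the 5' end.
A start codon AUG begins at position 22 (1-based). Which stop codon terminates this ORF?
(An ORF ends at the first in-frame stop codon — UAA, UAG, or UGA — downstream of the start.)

UAA

Codons from position 22: AUG (22–24), UAA (25–27).
The first in-frame stop codon is UAA.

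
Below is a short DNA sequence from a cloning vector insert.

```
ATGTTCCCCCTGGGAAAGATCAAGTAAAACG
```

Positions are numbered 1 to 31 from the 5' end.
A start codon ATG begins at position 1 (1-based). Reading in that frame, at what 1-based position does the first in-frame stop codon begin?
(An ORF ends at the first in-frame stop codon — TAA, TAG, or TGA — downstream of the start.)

Codons from position 1: ATG (1–3), TTC (4–6), CCC (7–9), CTG (10–12), GGA (13–15), AAG (16–18), ATC (19–21), AAG (22–24), TAA (25–27).
TAA is a stop codon; it begins at position 25.

25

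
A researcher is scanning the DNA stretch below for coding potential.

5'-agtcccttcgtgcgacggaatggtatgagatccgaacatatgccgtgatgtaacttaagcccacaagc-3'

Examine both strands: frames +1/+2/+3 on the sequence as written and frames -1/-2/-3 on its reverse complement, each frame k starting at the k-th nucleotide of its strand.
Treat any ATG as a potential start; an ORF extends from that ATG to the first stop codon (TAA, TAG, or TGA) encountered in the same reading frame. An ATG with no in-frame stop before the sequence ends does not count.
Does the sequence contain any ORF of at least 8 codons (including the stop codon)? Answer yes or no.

yes

Reverse complement (5'→3'): GCTTGTGGGCTTAAGTTACATCACGGCATATGTTCGGATCTCATACCATTCCGTCGCACGAAGGGACT
Frame +1: AGT CCC TTC GTG CGA CGG AAT GGT ATG AGA TCC GAA CAT ATG CCG TGA TGT AAC TTA AGC CCA CAA — ATG at 25, stop TGA at 46 → 24 nt; ATG at 40, stop TGA at 46 → 9 nt.
Frame +2: GTC CCT TCG TGC GAC GGA ATG GTA TGA GAT CCG AAC ATA TGC CGT GAT GTA ACT TAA GCC CAC AAG — ATG at 20, stop TGA at 26 → 9 nt.
Frame +3: TCC CTT CGT GCG ACG GAA TGG TAT GAG ATC CGA ACA TAT GCC GTG ATG TAA CTT AAG CCC ACA AGC — ATG at 48, stop TAA at 51 → 6 nt.
Frame -1: GCT TGT GGG CTT AAG TTA CAT CAC GGC ATA TGT TCG GAT CTC ATA CCA TTC CGT CGC ACG AAG GGA — no ATG→stop ORF.
Frame -2: CTT GTG GGC TTA AGT TAC ATC ACG GCA TAT GTT CGG ATC TCA TAC CAT TCC GTC GCA CGA AGG GAC — no ATG→stop ORF.
Frame -3: TTG TGG GCT TAA GTT ACA TCA CGG CAT ATG TTC GGA TCT CAT ACC ATT CCG TCG CAC GAA GGG ACT — no ATG→stop ORF.
Frame +1 has an ORF of 8 codons (positions 25–48) ≥ 8, so yes.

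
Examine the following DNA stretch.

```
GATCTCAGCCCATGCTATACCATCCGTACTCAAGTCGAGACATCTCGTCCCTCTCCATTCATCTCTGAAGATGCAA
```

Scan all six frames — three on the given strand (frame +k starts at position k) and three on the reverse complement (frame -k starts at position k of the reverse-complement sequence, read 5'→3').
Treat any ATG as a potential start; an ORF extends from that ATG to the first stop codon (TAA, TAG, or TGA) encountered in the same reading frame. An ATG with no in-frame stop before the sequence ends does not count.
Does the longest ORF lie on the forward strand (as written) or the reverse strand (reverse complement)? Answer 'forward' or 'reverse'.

forward

Reverse complement (5'→3'): TTGCATCTTCAGAGATGAATGGAGAGGGACGAGATGTCTCGACTTGAGTACGGATGGTATAGCATGGGCTGAGATC
Frame +1: GAT CTC AGC CCA TGC TAT ACC ATC CGT ACT CAA GTC GAG ACA TCT CGT CCC TCT CCA TTC ATC TCT GAA GAT GCA — no ATG→stop ORF.
Frame +2: ATC TCA GCC CAT GCT ATA CCA TCC GTA CTC AAG TCG AGA CAT CTC GTC CCT CTC CAT TCA TCT CTG AAG ATG CAA — no ATG→stop ORF.
Frame +3: TCT CAG CCC ATG CTA TAC CAT CCG TAC TCA AGT CGA GAC ATC TCG TCC CTC TCC ATT CAT CTC TGA AGA TGC — ATG at 12, stop TGA at 66 → 57 nt.
Frame -1: TTG CAT CTT CAG AGA TGA ATG GAG AGG GAC GAG ATG TCT CGA CTT GAG TAC GGA TGG TAT AGC ATG GGC TGA GAT — ATG at 19, stop TGA at 70 → 54 nt; ATG at 34, stop TGA at 70 → 39 nt; ATG at 64, stop TGA at 70 → 9 nt.
Frame -2: TGC ATC TTC AGA GAT GAA TGG AGA GGG ACG AGA TGT CTC GAC TTG AGT ACG GAT GGT ATA GCA TGG GCT GAG ATC — no ATG→stop ORF.
Frame -3: GCA TCT TCA GAG ATG AAT GGA GAG GGA CGA GAT GTC TCG ACT TGA GTA CGG ATG GTA TAG CAT GGG CTG AGA — ATG at 15, stop TGA at 45 → 33 nt; ATG at 54, stop TAG at 60 → 9 nt.
Forward-strand max 57 nt; reverse-strand max 54 nt. The forward strand has the longer ORF.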